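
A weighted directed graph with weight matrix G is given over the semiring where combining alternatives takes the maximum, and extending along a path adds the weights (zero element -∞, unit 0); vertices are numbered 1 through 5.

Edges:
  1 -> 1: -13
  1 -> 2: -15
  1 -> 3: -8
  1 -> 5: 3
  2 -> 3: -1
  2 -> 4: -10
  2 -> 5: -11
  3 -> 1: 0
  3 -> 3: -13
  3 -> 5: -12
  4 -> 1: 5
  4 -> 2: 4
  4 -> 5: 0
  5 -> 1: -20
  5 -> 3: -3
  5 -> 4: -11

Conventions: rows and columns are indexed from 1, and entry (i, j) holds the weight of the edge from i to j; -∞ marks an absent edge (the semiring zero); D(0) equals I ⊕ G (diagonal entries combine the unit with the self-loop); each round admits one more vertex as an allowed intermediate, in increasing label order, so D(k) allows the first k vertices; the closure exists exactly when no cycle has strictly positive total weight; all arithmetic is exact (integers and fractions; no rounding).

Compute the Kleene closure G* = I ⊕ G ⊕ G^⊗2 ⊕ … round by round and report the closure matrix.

D(0):
  [0, -15, -8, -∞, 3]
  [-∞, 0, -1, -10, -11]
  [0, -∞, 0, -∞, -12]
  [5, 4, -∞, 0, 0]
  [-20, -∞, -3, -11, 0]
D(1):
  [0, -15, -8, -∞, 3]
  [-∞, 0, -1, -10, -11]
  [0, -15, 0, -∞, 3]
  [5, 4, -3, 0, 8]
  [-20, -35, -3, -11, 0]
D(2):
  [0, -15, -8, -25, 3]
  [-∞, 0, -1, -10, -11]
  [0, -15, 0, -25, 3]
  [5, 4, 3, 0, 8]
  [-20, -35, -3, -11, 0]
D(3):
  [0, -15, -8, -25, 3]
  [-1, 0, -1, -10, 2]
  [0, -15, 0, -25, 3]
  [5, 4, 3, 0, 8]
  [-3, -18, -3, -11, 0]
D(4):
  [0, -15, -8, -25, 3]
  [-1, 0, -1, -10, 2]
  [0, -15, 0, -25, 3]
  [5, 4, 3, 0, 8]
  [-3, -7, -3, -11, 0]
D(5):
  [0, -4, 0, -8, 3]
  [-1, 0, -1, -9, 2]
  [0, -4, 0, -8, 3]
  [5, 4, 5, 0, 8]
  [-3, -7, -3, -11, 0]
Answer: G* = [[0, -4, 0, -8, 3], [-1, 0, -1, -9, 2], [0, -4, 0, -8, 3], [5, 4, 5, 0, 8], [-3, -7, -3, -11, 0]]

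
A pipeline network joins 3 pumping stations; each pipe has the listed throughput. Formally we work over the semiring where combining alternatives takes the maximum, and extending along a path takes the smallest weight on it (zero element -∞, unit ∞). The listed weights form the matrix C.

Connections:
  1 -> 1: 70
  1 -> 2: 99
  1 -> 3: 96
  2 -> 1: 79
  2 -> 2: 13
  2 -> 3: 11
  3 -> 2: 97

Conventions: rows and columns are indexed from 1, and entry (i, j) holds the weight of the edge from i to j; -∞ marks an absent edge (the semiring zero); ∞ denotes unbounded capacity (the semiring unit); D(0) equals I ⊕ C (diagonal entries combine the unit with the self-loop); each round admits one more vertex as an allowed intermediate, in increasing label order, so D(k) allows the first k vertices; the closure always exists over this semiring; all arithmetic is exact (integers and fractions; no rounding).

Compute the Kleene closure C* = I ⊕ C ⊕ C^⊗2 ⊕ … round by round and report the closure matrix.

D(0):
  [∞, 99, 96]
  [79, ∞, 11]
  [-∞, 97, ∞]
D(1):
  [∞, 99, 96]
  [79, ∞, 79]
  [-∞, 97, ∞]
D(2):
  [∞, 99, 96]
  [79, ∞, 79]
  [79, 97, ∞]
D(3):
  [∞, 99, 96]
  [79, ∞, 79]
  [79, 97, ∞]
Answer: C* = [[∞, 99, 96], [79, ∞, 79], [79, 97, ∞]]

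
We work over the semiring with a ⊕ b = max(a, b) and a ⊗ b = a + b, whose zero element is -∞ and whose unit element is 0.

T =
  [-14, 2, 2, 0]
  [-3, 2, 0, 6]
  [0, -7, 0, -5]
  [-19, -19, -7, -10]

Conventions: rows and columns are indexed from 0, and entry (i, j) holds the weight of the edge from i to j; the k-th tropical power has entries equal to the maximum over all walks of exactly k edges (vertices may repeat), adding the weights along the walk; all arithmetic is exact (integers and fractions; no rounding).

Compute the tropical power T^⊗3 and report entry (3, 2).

T^⊗2:
  [2, 4, 2, 8]
  [0, 4, 2, 8]
  [0, 2, 2, 0]
  [-7, -14, -7, -12]
T^⊗3:
  [2, 6, 4, 10]
  [2, 6, 4, 10]
  [2, 4, 2, 8]
  [-7, -5, -5, -7]
Key observation: the optimum is the walk 3->2->0->2, with weight (-7) + 0 + 2 = -5.
Optimal value attained by: walk 3->2->0->2.
Answer: (T^⊗3)[3][2] = -5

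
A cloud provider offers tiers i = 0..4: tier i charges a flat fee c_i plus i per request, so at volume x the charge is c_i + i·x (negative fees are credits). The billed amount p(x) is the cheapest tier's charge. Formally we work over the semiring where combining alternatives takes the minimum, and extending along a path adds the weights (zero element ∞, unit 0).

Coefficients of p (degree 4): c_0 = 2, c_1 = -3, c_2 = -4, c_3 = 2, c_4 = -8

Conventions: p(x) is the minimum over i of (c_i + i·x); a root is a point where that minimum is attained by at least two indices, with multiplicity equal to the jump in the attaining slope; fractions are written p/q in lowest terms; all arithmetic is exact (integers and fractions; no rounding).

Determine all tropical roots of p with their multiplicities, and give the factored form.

hull edge (i=0, c=2) to (i=1, c=-3): slope -5, span 1
hull edge (i=1, c=-3) to (i=4, c=-8): slope -5/3, span 3
Factored form: p(x) = -8 ⊗ (x ⊕ 5/3) ⊗ (x ⊕ 5/3) ⊗ (x ⊕ 5/3) ⊗ (x ⊕ 5)
Answer: roots = 5/3 (mult 3), 5 (mult 1)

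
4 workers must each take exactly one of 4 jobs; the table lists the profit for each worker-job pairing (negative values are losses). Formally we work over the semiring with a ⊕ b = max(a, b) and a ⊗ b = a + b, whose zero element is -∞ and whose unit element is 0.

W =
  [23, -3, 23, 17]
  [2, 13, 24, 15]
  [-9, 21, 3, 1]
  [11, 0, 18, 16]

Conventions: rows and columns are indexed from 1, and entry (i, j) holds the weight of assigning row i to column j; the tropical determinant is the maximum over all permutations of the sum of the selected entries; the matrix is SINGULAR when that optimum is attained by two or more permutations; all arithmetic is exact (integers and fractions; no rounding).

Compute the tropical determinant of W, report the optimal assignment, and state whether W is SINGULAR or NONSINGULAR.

σ = (1, 2, 3, 4): 23 + 13 + 3 + 16 = 55
σ = (1, 2, 4, 3): 23 + 13 + 1 + 18 = 55
σ = (1, 3, 2, 4): 23 + 24 + 21 + 16 = 84
σ = (1, 3, 4, 2): 23 + 24 + 1 + 0 = 48
σ = (1, 4, 2, 3): 23 + 15 + 21 + 18 = 77
σ = (1, 4, 3, 2): 23 + 15 + 3 + 0 = 41
σ = (2, 1, 3, 4): (-3) + 2 + 3 + 16 = 18
σ = (2, 1, 4, 3): (-3) + 2 + 1 + 18 = 18
σ = (2, 3, 1, 4): (-3) + 24 + (-9) + 16 = 28
σ = (2, 3, 4, 1): (-3) + 24 + 1 + 11 = 33
σ = (2, 4, 1, 3): (-3) + 15 + (-9) + 18 = 21
σ = (2, 4, 3, 1): (-3) + 15 + 3 + 11 = 26
σ = (3, 1, 2, 4): 23 + 2 + 21 + 16 = 62
σ = (3, 1, 4, 2): 23 + 2 + 1 + 0 = 26
σ = (3, 2, 1, 4): 23 + 13 + (-9) + 16 = 43
σ = (3, 2, 4, 1): 23 + 13 + 1 + 11 = 48
σ = (3, 4, 1, 2): 23 + 15 + (-9) + 0 = 29
σ = (3, 4, 2, 1): 23 + 15 + 21 + 11 = 70
σ = (4, 1, 2, 3): 17 + 2 + 21 + 18 = 58
σ = (4, 1, 3, 2): 17 + 2 + 3 + 0 = 22
σ = (4, 2, 1, 3): 17 + 13 + (-9) + 18 = 39
σ = (4, 2, 3, 1): 17 + 13 + 3 + 11 = 44
σ = (4, 3, 1, 2): 17 + 24 + (-9) + 0 = 32
σ = (4, 3, 2, 1): 17 + 24 + 21 + 11 = 73
Optimal value attained by: σ = (1, 3, 2, 4).
Answer: det⊕(W) = 84; verdict: NONSINGULAR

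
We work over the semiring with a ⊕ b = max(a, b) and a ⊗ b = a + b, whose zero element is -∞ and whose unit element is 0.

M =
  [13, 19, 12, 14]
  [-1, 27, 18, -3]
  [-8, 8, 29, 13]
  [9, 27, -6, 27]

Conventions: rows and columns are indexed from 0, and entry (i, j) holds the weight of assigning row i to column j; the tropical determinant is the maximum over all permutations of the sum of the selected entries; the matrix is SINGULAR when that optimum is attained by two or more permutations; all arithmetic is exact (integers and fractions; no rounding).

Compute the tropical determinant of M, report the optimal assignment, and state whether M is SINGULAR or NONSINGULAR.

σ = (0, 1, 2, 3): 13 + 27 + 29 + 27 = 96
σ = (0, 1, 3, 2): 13 + 27 + 13 + (-6) = 47
σ = (0, 2, 1, 3): 13 + 18 + 8 + 27 = 66
σ = (0, 2, 3, 1): 13 + 18 + 13 + 27 = 71
σ = (0, 3, 1, 2): 13 + (-3) + 8 + (-6) = 12
σ = (0, 3, 2, 1): 13 + (-3) + 29 + 27 = 66
σ = (1, 0, 2, 3): 19 + (-1) + 29 + 27 = 74
σ = (1, 0, 3, 2): 19 + (-1) + 13 + (-6) = 25
σ = (1, 2, 0, 3): 19 + 18 + (-8) + 27 = 56
σ = (1, 2, 3, 0): 19 + 18 + 13 + 9 = 59
σ = (1, 3, 0, 2): 19 + (-3) + (-8) + (-6) = 2
σ = (1, 3, 2, 0): 19 + (-3) + 29 + 9 = 54
σ = (2, 0, 1, 3): 12 + (-1) + 8 + 27 = 46
σ = (2, 0, 3, 1): 12 + (-1) + 13 + 27 = 51
σ = (2, 1, 0, 3): 12 + 27 + (-8) + 27 = 58
σ = (2, 1, 3, 0): 12 + 27 + 13 + 9 = 61
σ = (2, 3, 0, 1): 12 + (-3) + (-8) + 27 = 28
σ = (2, 3, 1, 0): 12 + (-3) + 8 + 9 = 26
σ = (3, 0, 1, 2): 14 + (-1) + 8 + (-6) = 15
σ = (3, 0, 2, 1): 14 + (-1) + 29 + 27 = 69
σ = (3, 1, 0, 2): 14 + 27 + (-8) + (-6) = 27
σ = (3, 1, 2, 0): 14 + 27 + 29 + 9 = 79
σ = (3, 2, 0, 1): 14 + 18 + (-8) + 27 = 51
σ = (3, 2, 1, 0): 14 + 18 + 8 + 9 = 49
Optimal value attained by: σ = (0, 1, 2, 3).
Answer: det⊕(M) = 96; verdict: NONSINGULAR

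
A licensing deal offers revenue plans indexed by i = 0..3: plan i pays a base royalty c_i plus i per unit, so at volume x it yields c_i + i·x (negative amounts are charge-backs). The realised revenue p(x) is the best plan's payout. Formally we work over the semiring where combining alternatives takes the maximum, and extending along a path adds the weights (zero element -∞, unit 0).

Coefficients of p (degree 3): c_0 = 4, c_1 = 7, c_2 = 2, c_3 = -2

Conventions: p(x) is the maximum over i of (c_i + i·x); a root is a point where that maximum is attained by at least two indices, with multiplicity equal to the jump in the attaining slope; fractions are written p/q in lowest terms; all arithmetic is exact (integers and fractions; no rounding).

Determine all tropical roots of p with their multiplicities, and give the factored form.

hull edge (i=0, c=4) to (i=1, c=7): slope 3, span 1
hull edge (i=1, c=7) to (i=3, c=-2): slope -9/2, span 2
Factored form: p(x) = -2 ⊗ (x ⊕ (-3)) ⊗ (x ⊕ 9/2) ⊗ (x ⊕ 9/2)
Answer: roots = -3 (mult 1), 9/2 (mult 2)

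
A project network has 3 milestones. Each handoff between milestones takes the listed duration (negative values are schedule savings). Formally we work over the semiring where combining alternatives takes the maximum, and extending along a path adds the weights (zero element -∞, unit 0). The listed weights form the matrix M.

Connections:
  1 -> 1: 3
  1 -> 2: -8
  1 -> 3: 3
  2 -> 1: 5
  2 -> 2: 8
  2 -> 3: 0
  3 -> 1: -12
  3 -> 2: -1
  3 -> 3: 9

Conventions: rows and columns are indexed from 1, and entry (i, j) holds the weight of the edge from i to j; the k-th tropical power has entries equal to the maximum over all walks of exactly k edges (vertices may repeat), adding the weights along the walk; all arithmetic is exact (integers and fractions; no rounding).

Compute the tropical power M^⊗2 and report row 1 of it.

M^⊗2:
  [6, 2, 12]
  [13, 16, 9]
  [4, 8, 18]
Answer: row 1 of M^⊗2 = [6, 2, 12]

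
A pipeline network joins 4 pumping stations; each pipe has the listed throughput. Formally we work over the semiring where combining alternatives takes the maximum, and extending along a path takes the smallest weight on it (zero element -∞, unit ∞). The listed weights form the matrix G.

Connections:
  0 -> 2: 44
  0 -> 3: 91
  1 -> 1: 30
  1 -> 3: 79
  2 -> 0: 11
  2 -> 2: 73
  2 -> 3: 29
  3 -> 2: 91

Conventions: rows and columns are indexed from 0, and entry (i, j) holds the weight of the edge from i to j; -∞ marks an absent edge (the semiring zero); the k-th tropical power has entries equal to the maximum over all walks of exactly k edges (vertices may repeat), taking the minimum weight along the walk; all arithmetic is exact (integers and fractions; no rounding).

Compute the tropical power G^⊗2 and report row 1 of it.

G^⊗2:
  [11, -∞, 91, 29]
  [-∞, 30, 79, 30]
  [11, -∞, 73, 29]
  [11, -∞, 73, 29]
Answer: row 1 of G^⊗2 = [-∞, 30, 79, 30]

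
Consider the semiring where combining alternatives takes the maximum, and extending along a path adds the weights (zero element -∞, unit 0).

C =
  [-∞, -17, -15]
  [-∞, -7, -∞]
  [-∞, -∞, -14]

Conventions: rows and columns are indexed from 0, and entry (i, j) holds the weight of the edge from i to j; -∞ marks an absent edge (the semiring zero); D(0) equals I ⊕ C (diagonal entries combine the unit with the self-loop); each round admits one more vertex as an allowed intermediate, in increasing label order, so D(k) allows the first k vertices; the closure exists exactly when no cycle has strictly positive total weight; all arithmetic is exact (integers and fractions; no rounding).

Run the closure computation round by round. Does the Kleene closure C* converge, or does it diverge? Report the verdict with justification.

D(0):
  [0, -17, -15]
  [-∞, 0, -∞]
  [-∞, -∞, 0]
D(1):
  [0, -17, -15]
  [-∞, 0, -∞]
  [-∞, -∞, 0]
D(2):
  [0, -17, -15]
  [-∞, 0, -∞]
  [-∞, -∞, 0]
D(3):
  [0, -17, -15]
  [-∞, 0, -∞]
  [-∞, -∞, 0]
Key observation: every diagonal entry stays at the unit through all rounds, so no improving cycle exists.
Answer: CONVERGES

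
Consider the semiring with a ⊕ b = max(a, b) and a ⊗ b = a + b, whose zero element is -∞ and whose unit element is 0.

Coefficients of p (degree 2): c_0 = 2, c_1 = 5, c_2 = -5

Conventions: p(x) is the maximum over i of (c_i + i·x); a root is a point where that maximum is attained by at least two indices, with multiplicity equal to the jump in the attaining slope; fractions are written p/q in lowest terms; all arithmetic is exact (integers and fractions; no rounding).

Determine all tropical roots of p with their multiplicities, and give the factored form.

hull edge (i=0, c=2) to (i=1, c=5): slope 3, span 1
hull edge (i=1, c=5) to (i=2, c=-5): slope -10, span 1
Factored form: p(x) = -5 ⊗ (x ⊕ (-3)) ⊗ (x ⊕ 10)
Answer: roots = -3 (mult 1), 10 (mult 1)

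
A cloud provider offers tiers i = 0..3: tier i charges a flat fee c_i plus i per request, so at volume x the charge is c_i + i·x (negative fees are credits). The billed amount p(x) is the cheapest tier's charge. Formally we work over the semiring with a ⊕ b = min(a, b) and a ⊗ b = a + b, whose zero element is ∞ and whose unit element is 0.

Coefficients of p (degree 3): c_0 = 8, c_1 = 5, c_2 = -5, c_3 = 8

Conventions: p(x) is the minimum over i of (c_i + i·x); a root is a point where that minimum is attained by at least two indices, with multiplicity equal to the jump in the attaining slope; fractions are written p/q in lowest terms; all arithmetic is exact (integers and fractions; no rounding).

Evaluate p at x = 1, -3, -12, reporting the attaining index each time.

p(1) = min(8+0·1=8, 5+1·1=6, -5+2·1=-3, 8+3·1=11) = -3 (attained by i=2)
p(-3) = min(8+0·(-3)=8, 5+1·(-3)=2, -5+2·(-3)=-11, 8+3·(-3)=-1) = -11 (attained by i=2)
p(-12) = min(8+0·(-12)=8, 5+1·(-12)=-7, -5+2·(-12)=-29, 8+3·(-12)=-28) = -29 (attained by i=2)
Answer: p(1) = -3; p(-3) = -11; p(-12) = -29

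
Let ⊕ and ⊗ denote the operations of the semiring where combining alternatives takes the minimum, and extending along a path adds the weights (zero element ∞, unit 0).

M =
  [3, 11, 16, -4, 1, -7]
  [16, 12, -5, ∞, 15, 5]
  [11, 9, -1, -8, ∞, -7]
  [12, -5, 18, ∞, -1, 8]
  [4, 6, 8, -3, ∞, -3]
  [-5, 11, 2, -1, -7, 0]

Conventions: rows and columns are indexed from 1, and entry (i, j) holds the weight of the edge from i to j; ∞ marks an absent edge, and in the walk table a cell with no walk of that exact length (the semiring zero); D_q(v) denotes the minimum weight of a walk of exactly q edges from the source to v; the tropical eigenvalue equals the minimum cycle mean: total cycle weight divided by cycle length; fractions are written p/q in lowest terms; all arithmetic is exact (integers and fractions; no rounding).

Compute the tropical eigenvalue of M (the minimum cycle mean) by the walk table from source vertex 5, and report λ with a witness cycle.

q=0: [∞, ∞, ∞, ∞, 0, ∞]
q=1: [4, 6, 8, -3, ∞, -3]
q=2: [-8, -8, -1, -4, -10, -3]
q=3: [-8, -9, -13, -13, -10, -15]
q=4: [-20, -18, -14, -21, -22, -20]
q=5: [-25, -26, -23, -25, -27, -27]
q=6: [-32, -30, -31, -31, -34, -32]
Optimal cycle mean attained by: cycle 1->6->1, total (-7) + (-5), length 2.
Answer: λ = -6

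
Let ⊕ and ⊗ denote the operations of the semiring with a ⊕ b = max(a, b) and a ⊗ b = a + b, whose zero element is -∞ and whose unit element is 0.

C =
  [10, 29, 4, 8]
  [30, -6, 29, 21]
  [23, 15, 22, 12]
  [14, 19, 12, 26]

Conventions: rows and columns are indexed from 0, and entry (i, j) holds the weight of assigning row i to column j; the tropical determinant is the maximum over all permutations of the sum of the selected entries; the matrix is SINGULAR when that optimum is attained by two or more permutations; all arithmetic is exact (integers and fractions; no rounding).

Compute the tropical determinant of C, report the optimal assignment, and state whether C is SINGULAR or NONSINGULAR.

σ = (0, 1, 2, 3): 10 + (-6) + 22 + 26 = 52
σ = (0, 1, 3, 2): 10 + (-6) + 12 + 12 = 28
σ = (0, 2, 1, 3): 10 + 29 + 15 + 26 = 80
σ = (0, 2, 3, 1): 10 + 29 + 12 + 19 = 70
σ = (0, 3, 1, 2): 10 + 21 + 15 + 12 = 58
σ = (0, 3, 2, 1): 10 + 21 + 22 + 19 = 72
σ = (1, 0, 2, 3): 29 + 30 + 22 + 26 = 107
σ = (1, 0, 3, 2): 29 + 30 + 12 + 12 = 83
σ = (1, 2, 0, 3): 29 + 29 + 23 + 26 = 107
σ = (1, 2, 3, 0): 29 + 29 + 12 + 14 = 84
σ = (1, 3, 0, 2): 29 + 21 + 23 + 12 = 85
σ = (1, 3, 2, 0): 29 + 21 + 22 + 14 = 86
σ = (2, 0, 1, 3): 4 + 30 + 15 + 26 = 75
σ = (2, 0, 3, 1): 4 + 30 + 12 + 19 = 65
σ = (2, 1, 0, 3): 4 + (-6) + 23 + 26 = 47
σ = (2, 1, 3, 0): 4 + (-6) + 12 + 14 = 24
σ = (2, 3, 0, 1): 4 + 21 + 23 + 19 = 67
σ = (2, 3, 1, 0): 4 + 21 + 15 + 14 = 54
σ = (3, 0, 1, 2): 8 + 30 + 15 + 12 = 65
σ = (3, 0, 2, 1): 8 + 30 + 22 + 19 = 79
σ = (3, 1, 0, 2): 8 + (-6) + 23 + 12 = 37
σ = (3, 1, 2, 0): 8 + (-6) + 22 + 14 = 38
σ = (3, 2, 0, 1): 8 + 29 + 23 + 19 = 79
σ = (3, 2, 1, 0): 8 + 29 + 15 + 14 = 66
Optimal value attained by: σ = (1, 0, 2, 3).
Answer: det⊕(C) = 107; verdict: SINGULAR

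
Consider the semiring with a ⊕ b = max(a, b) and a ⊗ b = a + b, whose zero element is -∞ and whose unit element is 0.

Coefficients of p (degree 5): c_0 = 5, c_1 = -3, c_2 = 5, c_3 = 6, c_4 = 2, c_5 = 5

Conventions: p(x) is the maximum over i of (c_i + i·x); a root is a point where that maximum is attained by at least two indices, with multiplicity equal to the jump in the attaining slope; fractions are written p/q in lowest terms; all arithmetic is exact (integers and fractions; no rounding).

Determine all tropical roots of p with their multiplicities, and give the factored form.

hull edge (i=0, c=5) to (i=3, c=6): slope 1/3, span 3
hull edge (i=3, c=6) to (i=5, c=5): slope -1/2, span 2
Factored form: p(x) = 5 ⊗ (x ⊕ (-1/3)) ⊗ (x ⊕ (-1/3)) ⊗ (x ⊕ (-1/3)) ⊗ (x ⊕ 1/2) ⊗ (x ⊕ 1/2)
Answer: roots = -1/3 (mult 3), 1/2 (mult 2)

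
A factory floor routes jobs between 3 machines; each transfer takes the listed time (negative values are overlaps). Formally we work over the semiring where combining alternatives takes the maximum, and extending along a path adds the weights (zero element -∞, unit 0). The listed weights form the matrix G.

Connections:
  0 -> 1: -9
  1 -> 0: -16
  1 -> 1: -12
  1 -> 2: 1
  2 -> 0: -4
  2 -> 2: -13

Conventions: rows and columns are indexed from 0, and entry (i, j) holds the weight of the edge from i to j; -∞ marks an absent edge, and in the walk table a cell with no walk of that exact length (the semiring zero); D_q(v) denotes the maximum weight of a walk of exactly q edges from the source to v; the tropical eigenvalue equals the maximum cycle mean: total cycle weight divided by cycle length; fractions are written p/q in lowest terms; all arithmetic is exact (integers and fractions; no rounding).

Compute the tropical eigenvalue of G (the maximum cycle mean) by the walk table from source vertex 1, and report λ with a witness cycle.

q=0: [-∞, 0, -∞]
q=1: [-16, -12, 1]
q=2: [-3, -24, -11]
q=3: [-15, -12, -23]
Optimal cycle mean attained by: cycle 0->1->2->0, total (-9) + 1 + (-4), length 3.
Answer: λ = -4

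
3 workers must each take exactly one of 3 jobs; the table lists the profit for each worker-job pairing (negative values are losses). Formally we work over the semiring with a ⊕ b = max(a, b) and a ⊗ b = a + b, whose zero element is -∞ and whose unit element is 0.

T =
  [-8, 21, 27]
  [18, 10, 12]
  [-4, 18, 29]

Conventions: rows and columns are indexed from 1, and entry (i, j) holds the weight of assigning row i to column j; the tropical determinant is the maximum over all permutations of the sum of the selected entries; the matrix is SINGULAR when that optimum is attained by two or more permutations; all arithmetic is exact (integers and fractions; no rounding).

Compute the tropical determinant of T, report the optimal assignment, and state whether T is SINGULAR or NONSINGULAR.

σ = (1, 2, 3): (-8) + 10 + 29 = 31
σ = (1, 3, 2): (-8) + 12 + 18 = 22
σ = (2, 1, 3): 21 + 18 + 29 = 68
σ = (2, 3, 1): 21 + 12 + (-4) = 29
σ = (3, 1, 2): 27 + 18 + 18 = 63
σ = (3, 2, 1): 27 + 10 + (-4) = 33
Optimal value attained by: σ = (2, 1, 3).
Answer: det⊕(T) = 68; verdict: NONSINGULAR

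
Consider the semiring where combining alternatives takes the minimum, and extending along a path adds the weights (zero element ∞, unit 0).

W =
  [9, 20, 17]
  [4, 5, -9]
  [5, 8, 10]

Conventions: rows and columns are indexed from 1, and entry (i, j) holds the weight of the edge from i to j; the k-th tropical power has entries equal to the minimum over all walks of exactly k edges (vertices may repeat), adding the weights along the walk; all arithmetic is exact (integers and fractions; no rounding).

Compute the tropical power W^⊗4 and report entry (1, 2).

W^⊗2:
  [18, 25, 11]
  [-4, -1, -4]
  [12, 13, -1]
W^⊗3:
  [16, 19, 16]
  [1, 4, -10]
  [4, 7, 4]
W^⊗4:
  [21, 24, 10]
  [-5, -2, -5]
  [9, 12, -2]
Key observation: the optimum is the walk 1->2->2->3->2, with weight 20 + 5 + (-9) + 8 = 24.
Optimal value attained by: walk 1->2->2->3->2.
Answer: (W^⊗4)[1][2] = 24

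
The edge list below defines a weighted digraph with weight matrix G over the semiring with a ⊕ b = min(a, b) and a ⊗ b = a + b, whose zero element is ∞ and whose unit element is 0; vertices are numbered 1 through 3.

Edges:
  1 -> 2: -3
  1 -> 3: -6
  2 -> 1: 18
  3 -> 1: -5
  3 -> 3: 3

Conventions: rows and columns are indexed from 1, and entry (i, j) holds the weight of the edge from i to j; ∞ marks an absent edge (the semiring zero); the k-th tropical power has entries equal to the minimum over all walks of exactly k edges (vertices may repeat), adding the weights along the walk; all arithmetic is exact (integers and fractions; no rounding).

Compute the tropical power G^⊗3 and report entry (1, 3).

G^⊗2:
  [-11, ∞, -3]
  [∞, 15, 12]
  [-2, -8, -11]
G^⊗3:
  [-8, -14, -17]
  [7, ∞, 15]
  [-16, -5, -8]
Key observation: the optimum is the walk 1->3->1->3, with weight (-6) + (-5) + (-6) = -17.
Optimal value attained by: walk 1->3->1->3.
Answer: (G^⊗3)[1][3] = -17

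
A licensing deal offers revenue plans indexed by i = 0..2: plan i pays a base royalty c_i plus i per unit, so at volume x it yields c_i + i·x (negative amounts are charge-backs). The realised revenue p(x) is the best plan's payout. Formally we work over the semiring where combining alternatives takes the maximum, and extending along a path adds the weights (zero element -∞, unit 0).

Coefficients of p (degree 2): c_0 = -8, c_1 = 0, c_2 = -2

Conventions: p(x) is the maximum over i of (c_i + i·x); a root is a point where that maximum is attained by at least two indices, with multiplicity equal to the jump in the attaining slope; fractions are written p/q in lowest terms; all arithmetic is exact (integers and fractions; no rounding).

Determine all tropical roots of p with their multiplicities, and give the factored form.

hull edge (i=0, c=-8) to (i=1, c=0): slope 8, span 1
hull edge (i=1, c=0) to (i=2, c=-2): slope -2, span 1
Factored form: p(x) = -2 ⊗ (x ⊕ (-8)) ⊗ (x ⊕ 2)
Answer: roots = -8 (mult 1), 2 (mult 1)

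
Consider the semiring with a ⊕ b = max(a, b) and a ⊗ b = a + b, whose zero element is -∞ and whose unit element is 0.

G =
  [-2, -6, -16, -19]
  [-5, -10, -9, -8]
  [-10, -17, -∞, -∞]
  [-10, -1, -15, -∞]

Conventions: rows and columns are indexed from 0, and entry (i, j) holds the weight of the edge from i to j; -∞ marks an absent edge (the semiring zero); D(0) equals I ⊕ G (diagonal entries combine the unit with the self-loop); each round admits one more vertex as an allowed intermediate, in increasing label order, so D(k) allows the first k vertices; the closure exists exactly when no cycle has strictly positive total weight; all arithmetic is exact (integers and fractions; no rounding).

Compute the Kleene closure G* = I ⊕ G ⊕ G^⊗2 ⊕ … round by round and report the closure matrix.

D(0):
  [0, -6, -16, -19]
  [-5, 0, -9, -8]
  [-10, -17, 0, -∞]
  [-10, -1, -15, 0]
D(1):
  [0, -6, -16, -19]
  [-5, 0, -9, -8]
  [-10, -16, 0, -29]
  [-10, -1, -15, 0]
D(2):
  [0, -6, -15, -14]
  [-5, 0, -9, -8]
  [-10, -16, 0, -24]
  [-6, -1, -10, 0]
D(3):
  [0, -6, -15, -14]
  [-5, 0, -9, -8]
  [-10, -16, 0, -24]
  [-6, -1, -10, 0]
D(4):
  [0, -6, -15, -14]
  [-5, 0, -9, -8]
  [-10, -16, 0, -24]
  [-6, -1, -10, 0]
Answer: G* = [[0, -6, -15, -14], [-5, 0, -9, -8], [-10, -16, 0, -24], [-6, -1, -10, 0]]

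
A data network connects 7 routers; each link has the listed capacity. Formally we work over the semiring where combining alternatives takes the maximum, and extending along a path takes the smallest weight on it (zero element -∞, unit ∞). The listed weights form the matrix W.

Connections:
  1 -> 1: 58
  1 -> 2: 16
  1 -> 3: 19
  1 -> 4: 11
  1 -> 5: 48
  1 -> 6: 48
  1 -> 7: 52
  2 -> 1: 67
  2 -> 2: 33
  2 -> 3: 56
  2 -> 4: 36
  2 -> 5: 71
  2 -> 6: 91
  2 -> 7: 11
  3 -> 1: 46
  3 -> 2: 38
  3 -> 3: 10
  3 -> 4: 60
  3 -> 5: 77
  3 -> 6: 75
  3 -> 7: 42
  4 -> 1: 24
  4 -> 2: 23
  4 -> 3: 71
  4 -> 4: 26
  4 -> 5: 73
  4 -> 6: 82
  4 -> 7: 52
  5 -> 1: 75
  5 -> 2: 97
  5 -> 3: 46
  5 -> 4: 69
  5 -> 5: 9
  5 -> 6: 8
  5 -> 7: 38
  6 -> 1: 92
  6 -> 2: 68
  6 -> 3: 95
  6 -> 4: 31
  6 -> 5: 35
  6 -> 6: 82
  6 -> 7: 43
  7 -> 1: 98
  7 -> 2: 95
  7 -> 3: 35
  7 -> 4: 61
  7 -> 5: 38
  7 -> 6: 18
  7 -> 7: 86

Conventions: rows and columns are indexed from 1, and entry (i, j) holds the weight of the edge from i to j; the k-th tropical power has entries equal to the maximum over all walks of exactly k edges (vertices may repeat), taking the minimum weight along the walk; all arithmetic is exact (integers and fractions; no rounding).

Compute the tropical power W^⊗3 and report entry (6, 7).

W^⊗2:
  [58, 52, 48, 52, 48, 48, 52]
  [91, 71, 91, 69, 56, 82, 52]
  [75, 77, 75, 69, 60, 75, 52]
  [82, 73, 82, 69, 71, 82, 52]
  [67, 38, 69, 46, 71, 91, 52]
  [82, 68, 82, 60, 77, 82, 52]
  [86, 86, 61, 61, 71, 91, 86]
W^⊗3:
  [58, 52, 52, 52, 52, 52, 52]
  [82, 68, 82, 60, 77, 82, 52]
  [75, 68, 75, 60, 75, 77, 52]
  [82, 71, 82, 69, 77, 82, 52]
  [91, 71, 91, 69, 69, 82, 52]
  [82, 77, 82, 69, 77, 82, 52]
  [91, 86, 91, 69, 71, 86, 86]
Key observation: the optimum is the walk 6->1->1->7, with weight 92 min 58 min 52 = 52.
Optimal value attained by: walk 6->1->1->7.
Answer: (W^⊗3)[6][7] = 52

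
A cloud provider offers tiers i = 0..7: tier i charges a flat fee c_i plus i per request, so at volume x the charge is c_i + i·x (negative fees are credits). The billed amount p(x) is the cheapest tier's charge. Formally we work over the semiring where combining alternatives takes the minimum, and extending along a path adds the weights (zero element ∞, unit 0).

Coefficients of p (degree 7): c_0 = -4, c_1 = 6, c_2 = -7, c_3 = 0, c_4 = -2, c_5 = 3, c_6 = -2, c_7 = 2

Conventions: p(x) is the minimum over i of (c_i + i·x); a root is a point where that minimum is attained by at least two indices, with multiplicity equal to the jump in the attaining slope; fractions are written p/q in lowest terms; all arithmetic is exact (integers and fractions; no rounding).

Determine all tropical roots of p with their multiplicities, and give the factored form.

hull edge (i=0, c=-4) to (i=2, c=-7): slope -3/2, span 2
hull edge (i=2, c=-7) to (i=6, c=-2): slope 5/4, span 4
hull edge (i=6, c=-2) to (i=7, c=2): slope 4, span 1
Factored form: p(x) = 2 ⊗ (x ⊕ (-4)) ⊗ (x ⊕ (-5/4)) ⊗ (x ⊕ (-5/4)) ⊗ (x ⊕ (-5/4)) ⊗ (x ⊕ (-5/4)) ⊗ (x ⊕ 3/2) ⊗ (x ⊕ 3/2)
Answer: roots = -4 (mult 1), -5/4 (mult 4), 3/2 (mult 2)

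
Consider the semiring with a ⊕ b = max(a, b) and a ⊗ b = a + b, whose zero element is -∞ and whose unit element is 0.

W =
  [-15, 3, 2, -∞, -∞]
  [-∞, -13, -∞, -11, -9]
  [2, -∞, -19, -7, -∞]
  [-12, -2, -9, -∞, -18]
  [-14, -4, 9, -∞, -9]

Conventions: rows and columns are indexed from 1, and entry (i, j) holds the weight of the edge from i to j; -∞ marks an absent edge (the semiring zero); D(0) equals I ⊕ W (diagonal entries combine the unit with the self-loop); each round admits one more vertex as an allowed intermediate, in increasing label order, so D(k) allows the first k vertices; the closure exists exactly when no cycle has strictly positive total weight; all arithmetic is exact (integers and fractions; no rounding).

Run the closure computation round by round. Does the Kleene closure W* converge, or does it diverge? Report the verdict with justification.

D(0):
  [0, 3, 2, -∞, -∞]
  [-∞, 0, -∞, -11, -9]
  [2, -∞, 0, -7, -∞]
  [-12, -2, -9, 0, -18]
  [-14, -4, 9, -∞, 0]
Detection: at round 1, diagonal entry (3, 3) turns strictly positive.
Key observation: the cycle 3->1->3 has total weight 2 + 2, which is strictly positive.
Answer: DIVERGES — positive cycle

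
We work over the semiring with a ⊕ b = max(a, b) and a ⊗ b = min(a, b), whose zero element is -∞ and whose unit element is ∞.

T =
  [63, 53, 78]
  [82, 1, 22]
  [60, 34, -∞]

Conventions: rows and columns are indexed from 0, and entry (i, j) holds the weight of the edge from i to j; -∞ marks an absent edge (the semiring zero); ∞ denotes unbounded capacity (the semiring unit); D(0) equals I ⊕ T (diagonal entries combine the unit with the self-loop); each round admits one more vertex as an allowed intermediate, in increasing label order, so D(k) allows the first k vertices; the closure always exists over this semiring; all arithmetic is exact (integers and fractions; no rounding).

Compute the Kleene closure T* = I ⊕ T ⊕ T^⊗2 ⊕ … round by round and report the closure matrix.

D(0):
  [∞, 53, 78]
  [82, ∞, 22]
  [60, 34, ∞]
D(1):
  [∞, 53, 78]
  [82, ∞, 78]
  [60, 53, ∞]
D(2):
  [∞, 53, 78]
  [82, ∞, 78]
  [60, 53, ∞]
D(3):
  [∞, 53, 78]
  [82, ∞, 78]
  [60, 53, ∞]
Answer: T* = [[∞, 53, 78], [82, ∞, 78], [60, 53, ∞]]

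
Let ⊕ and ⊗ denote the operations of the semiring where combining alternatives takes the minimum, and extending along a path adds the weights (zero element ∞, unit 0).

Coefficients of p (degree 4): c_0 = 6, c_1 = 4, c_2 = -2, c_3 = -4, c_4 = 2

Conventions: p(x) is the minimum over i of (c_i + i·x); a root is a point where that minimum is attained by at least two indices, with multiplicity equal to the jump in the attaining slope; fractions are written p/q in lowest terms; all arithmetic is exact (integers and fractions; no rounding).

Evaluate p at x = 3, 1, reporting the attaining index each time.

p(3) = min(6+0·3=6, 4+1·3=7, -2+2·3=4, -4+3·3=5, 2+4·3=14) = 4 (attained by i=2)
p(1) = min(6+0·1=6, 4+1·1=5, -2+2·1=0, -4+3·1=-1, 2+4·1=6) = -1 (attained by i=3)
Answer: p(3) = 4; p(1) = -1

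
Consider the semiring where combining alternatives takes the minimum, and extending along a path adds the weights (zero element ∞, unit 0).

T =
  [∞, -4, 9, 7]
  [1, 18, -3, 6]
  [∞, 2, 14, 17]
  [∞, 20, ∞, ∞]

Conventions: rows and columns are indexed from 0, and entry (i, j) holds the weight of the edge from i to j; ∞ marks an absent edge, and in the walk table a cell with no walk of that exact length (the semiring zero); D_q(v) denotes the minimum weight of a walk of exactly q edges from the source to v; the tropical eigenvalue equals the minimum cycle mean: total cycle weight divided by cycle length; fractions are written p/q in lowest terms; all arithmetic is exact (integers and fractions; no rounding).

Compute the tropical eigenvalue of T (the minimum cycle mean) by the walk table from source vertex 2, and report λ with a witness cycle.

q=0: [∞, ∞, 0, ∞]
q=1: [∞, 2, 14, 17]
q=2: [3, 16, -1, 8]
q=3: [17, -1, 12, 10]
q=4: [0, 13, -4, 5]
Optimal cycle mean attained by: cycle 0->1->0, total (-4) + 1, length 2.
Answer: λ = -3/2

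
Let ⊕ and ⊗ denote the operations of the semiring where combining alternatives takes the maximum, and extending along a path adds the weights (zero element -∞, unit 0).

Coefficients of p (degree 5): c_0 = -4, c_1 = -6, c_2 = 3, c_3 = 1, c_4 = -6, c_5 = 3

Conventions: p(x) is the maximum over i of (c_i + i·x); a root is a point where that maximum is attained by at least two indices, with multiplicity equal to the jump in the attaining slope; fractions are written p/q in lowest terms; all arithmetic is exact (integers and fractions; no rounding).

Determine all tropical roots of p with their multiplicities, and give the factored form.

hull edge (i=0, c=-4) to (i=2, c=3): slope 7/2, span 2
hull edge (i=2, c=3) to (i=5, c=3): slope 0, span 3
Factored form: p(x) = 3 ⊗ (x ⊕ (-7/2)) ⊗ (x ⊕ (-7/2)) ⊗ (x ⊕ 0) ⊗ (x ⊕ 0) ⊗ (x ⊕ 0)
Answer: roots = -7/2 (mult 2), 0 (mult 3)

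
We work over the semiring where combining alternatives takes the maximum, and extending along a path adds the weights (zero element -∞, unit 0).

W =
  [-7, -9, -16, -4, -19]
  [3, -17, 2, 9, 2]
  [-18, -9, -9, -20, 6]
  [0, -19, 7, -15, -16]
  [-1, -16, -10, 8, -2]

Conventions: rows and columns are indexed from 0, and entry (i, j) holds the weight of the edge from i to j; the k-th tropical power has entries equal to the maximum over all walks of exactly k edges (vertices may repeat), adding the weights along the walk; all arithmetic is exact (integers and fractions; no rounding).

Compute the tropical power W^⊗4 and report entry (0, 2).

W^⊗2:
  [-4, -16, 3, 0, -7]
  [9, -6, 16, 10, 8]
  [5, -10, -4, 14, 4]
  [-7, -2, -2, -4, 13]
  [8, -10, 15, 6, -4]
W^⊗3:
  [0, -6, 7, 1, 9]
  [10, 7, 17, 16, 22]
  [14, -4, 21, 12, 2]
  [12, -3, 3, 21, 11]
  [6, 6, 13, 4, 21]
W^⊗4:
  [8, -2, 8, 17, 13]
  [21, 8, 23, 30, 23]
  [12, 12, 19, 10, 27]
  [21, 3, 28, 19, 9]
  [20, 5, 11, 29, 19]
Key observation: the optimum is the walk 0->1->4->3->2, with weight (-9) + 2 + 8 + 7 = 8.
Optimal value attained by: walk 0->1->4->3->2.
Answer: (W^⊗4)[0][2] = 8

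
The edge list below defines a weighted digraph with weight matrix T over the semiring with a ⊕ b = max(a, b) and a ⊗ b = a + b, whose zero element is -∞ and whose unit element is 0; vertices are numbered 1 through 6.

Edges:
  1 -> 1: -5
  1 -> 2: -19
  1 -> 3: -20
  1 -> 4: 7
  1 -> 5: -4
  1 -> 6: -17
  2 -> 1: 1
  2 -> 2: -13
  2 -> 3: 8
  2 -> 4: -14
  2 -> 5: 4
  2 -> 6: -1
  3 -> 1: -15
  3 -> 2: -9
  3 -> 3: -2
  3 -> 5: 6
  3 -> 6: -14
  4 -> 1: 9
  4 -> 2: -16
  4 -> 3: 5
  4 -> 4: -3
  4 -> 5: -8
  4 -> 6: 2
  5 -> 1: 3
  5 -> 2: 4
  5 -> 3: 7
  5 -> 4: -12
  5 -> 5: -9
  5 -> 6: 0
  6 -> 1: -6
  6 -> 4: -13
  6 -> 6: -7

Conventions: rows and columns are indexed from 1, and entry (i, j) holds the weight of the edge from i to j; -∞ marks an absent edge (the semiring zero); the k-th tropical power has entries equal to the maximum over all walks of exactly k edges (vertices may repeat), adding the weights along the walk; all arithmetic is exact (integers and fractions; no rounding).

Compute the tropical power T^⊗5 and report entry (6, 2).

T^⊗2:
  [16, 0, 12, 4, -1, 9]
  [7, 8, 11, 8, 14, 4]
  [9, 10, 13, -6, 4, 6]
  [6, -4, 3, 16, 11, -1]
  [5, -2, 12, 10, 13, 3]
  [-4, -25, -8, 1, -10, -11]
T^⊗3:
  [13, 3, 10, 23, 18, 6]
  [17, 18, 21, 14, 17, 14]
  [11, 8, 18, 16, 19, 9]
  [25, 15, 21, 13, 9, 18]
  [19, 17, 20, 12, 18, 13]
  [10, -6, 6, 3, -2, 3]
T^⊗4:
  [32, 22, 28, 20, 16, 25]
  [23, 21, 26, 24, 27, 17]
  [25, 23, 26, 18, 24, 19]
  [22, 13, 23, 32, 27, 15]
  [21, 22, 25, 26, 26, 18]
  [12, 2, 8, 17, 12, 5]
T^⊗5:
  [29, 20, 30, 39, 34, 22]
  [33, 31, 34, 30, 32, 27]
  [27, 28, 31, 32, 32, 24]
  [41, 31, 37, 29, 29, 34]
  [35, 30, 33, 28, 31, 28]
  [26, 16, 22, 19, 14, 19]
Key observation: the optimum is the walk 6->1->4->3->5->2, with weight (-6) + 7 + 5 + 6 + 4 = 16.
Optimal value attained by: walk 6->1->4->3->5->2.
Answer: (T^⊗5)[6][2] = 16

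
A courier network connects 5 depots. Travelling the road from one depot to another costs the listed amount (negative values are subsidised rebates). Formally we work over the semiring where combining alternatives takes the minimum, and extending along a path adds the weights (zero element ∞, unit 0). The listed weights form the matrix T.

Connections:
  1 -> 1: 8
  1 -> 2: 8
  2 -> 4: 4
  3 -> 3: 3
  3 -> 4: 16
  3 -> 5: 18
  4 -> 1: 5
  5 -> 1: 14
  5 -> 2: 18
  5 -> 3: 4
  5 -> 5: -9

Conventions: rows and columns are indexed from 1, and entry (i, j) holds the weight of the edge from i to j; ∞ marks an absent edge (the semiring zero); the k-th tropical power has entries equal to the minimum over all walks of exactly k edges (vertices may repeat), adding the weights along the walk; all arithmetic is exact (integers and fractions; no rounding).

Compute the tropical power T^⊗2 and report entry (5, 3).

T^⊗2:
  [16, 16, ∞, 12, ∞]
  [9, ∞, ∞, ∞, ∞]
  [21, 36, 6, 19, 9]
  [13, 13, ∞, ∞, ∞]
  [5, 9, -5, 20, -18]
Key observation: the optimum is the walk 5->5->3, with weight (-9) + 4 = -5.
Optimal value attained by: walk 5->5->3.
Answer: (T^⊗2)[5][3] = -5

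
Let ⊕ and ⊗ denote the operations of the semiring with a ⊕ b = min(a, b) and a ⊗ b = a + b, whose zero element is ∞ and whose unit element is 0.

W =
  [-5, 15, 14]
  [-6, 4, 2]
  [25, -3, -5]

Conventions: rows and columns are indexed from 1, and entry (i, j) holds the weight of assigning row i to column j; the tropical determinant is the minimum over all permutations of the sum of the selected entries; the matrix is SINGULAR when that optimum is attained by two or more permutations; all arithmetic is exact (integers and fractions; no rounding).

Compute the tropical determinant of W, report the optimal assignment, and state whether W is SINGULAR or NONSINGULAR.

σ = (1, 2, 3): (-5) + 4 + (-5) = -6
σ = (1, 3, 2): (-5) + 2 + (-3) = -6
σ = (2, 1, 3): 15 + (-6) + (-5) = 4
σ = (2, 3, 1): 15 + 2 + 25 = 42
σ = (3, 1, 2): 14 + (-6) + (-3) = 5
σ = (3, 2, 1): 14 + 4 + 25 = 43
Optimal value attained by: σ = (1, 2, 3).
Answer: det⊕(W) = -6; verdict: SINGULAR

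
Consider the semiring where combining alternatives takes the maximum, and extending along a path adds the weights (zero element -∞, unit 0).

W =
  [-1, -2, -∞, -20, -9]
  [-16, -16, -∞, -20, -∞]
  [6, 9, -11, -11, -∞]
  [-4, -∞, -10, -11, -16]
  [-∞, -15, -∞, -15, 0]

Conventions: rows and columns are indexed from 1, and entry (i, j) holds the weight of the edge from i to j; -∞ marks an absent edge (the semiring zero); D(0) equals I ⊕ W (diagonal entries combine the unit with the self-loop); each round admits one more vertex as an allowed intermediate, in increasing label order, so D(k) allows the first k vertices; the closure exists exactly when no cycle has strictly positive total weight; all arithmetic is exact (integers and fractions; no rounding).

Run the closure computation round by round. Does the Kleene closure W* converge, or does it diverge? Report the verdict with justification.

D(0):
  [0, -2, -∞, -20, -9]
  [-16, 0, -∞, -20, -∞]
  [6, 9, 0, -11, -∞]
  [-4, -∞, -10, 0, -16]
  [-∞, -15, -∞, -15, 0]
D(1):
  [0, -2, -∞, -20, -9]
  [-16, 0, -∞, -20, -25]
  [6, 9, 0, -11, -3]
  [-4, -6, -10, 0, -13]
  [-∞, -15, -∞, -15, 0]
D(2):
  [0, -2, -∞, -20, -9]
  [-16, 0, -∞, -20, -25]
  [6, 9, 0, -11, -3]
  [-4, -6, -10, 0, -13]
  [-31, -15, -∞, -15, 0]
D(3):
  [0, -2, -∞, -20, -9]
  [-16, 0, -∞, -20, -25]
  [6, 9, 0, -11, -3]
  [-4, -1, -10, 0, -13]
  [-31, -15, -∞, -15, 0]
D(4):
  [0, -2, -30, -20, -9]
  [-16, 0, -30, -20, -25]
  [6, 9, 0, -11, -3]
  [-4, -1, -10, 0, -13]
  [-19, -15, -25, -15, 0]
D(5):
  [0, -2, -30, -20, -9]
  [-16, 0, -30, -20, -25]
  [6, 9, 0, -11, -3]
  [-4, -1, -10, 0, -13]
  [-19, -15, -25, -15, 0]
Key observation: every diagonal entry stays at the unit through all rounds, so no improving cycle exists.
Answer: CONVERGES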